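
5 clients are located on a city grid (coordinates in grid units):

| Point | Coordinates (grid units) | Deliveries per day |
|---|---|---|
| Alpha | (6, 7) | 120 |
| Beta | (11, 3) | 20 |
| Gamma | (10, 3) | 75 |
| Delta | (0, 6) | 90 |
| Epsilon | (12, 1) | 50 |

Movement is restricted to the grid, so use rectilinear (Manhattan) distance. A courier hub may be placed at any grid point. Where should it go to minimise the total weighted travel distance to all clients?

(6, 6)

Manhattan distance separates: Σwᵢ(|x−xᵢ|+|y−yᵢ|) = Σwᵢ|x−xᵢ| + Σwᵢ|y−yᵢ|, so x and y are optimised independently as 1-D weighted medians.
Total weight W = 355; half = 177.5.
x-coordinate, sorted with cumulative weight:
  x=0 (Delta, w=90) cum 90
  x=6 (Alpha, w=120) cum 210  ← median
  x=10 (Gamma, w=75) cum 285
  x=11 (Beta, w=20) cum 305
  x=12 (Epsilon, w=50) cum 355
⇒ x* = 6
y-coordinate, sorted with cumulative weight:
  y=1 (Epsilon, w=50) cum 50
  y=3 (Beta, w=20) cum 70
  y=3 (Gamma, w=75) cum 145
  y=6 (Delta, w=90) cum 235  ← median
  y=7 (Alpha, w=120) cum 355
⇒ y* = 6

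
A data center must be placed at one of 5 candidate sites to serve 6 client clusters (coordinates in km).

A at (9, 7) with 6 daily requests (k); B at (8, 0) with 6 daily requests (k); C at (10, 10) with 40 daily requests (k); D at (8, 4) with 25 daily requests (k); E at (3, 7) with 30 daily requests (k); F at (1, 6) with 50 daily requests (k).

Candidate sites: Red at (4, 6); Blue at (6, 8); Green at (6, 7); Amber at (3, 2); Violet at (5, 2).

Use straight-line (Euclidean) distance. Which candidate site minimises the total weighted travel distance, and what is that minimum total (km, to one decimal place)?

Total weighted distance at each candidate:
  Red (4, 6): total = 666.5
  Blue (6, 8): total = 723.3
  Green (6, 7): total = 696.8
  Amber (3, 2): total = 1012.6
  Violet (5, 2): total = 971.9
Minimum is at Red with total 666.5 km.

Red, total 666.5 km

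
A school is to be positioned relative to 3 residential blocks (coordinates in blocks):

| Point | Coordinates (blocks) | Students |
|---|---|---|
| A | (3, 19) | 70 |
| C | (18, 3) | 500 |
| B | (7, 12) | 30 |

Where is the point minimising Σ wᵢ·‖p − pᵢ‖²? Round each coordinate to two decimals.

(15.70, 5.32)

The minimiser of Σwᵢ‖p−pᵢ‖² is the weighted centroid p* = (Σwᵢpᵢ)/(Σwᵢ).
Σwᵢ = 600.
Σwᵢxᵢ = 70·3 + 500·18 + 30·7 = 9420.
Σwᵢyᵢ = 70·19 + 500·3 + 30·12 = 3190.
x* = 9420/600 = 15.70, y* = 3190/600 = 5.32.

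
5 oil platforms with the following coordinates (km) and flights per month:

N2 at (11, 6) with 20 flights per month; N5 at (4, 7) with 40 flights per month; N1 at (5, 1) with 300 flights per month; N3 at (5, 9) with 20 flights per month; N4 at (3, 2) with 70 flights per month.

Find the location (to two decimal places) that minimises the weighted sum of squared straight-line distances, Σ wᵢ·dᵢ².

(4.87, 2.27)

The minimiser of Σwᵢ‖p−pᵢ‖² is the weighted centroid p* = (Σwᵢpᵢ)/(Σwᵢ).
Σwᵢ = 450.
Σwᵢxᵢ = 20·11 + 40·4 + 300·5 + 20·5 + 70·3 = 2190.
Σwᵢyᵢ = 20·6 + 40·7 + 300·1 + 20·9 + 70·2 = 1020.
x* = 2190/450 = 4.87, y* = 1020/450 = 2.27.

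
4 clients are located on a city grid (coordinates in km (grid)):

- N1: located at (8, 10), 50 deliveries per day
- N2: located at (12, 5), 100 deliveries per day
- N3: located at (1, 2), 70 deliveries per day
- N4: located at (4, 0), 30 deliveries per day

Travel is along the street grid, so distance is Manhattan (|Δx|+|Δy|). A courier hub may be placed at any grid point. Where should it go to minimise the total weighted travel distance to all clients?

Manhattan distance separates: Σwᵢ(|x−xᵢ|+|y−yᵢ|) = Σwᵢ|x−xᵢ| + Σwᵢ|y−yᵢ|, so x and y are optimised independently as 1-D weighted medians.
Total weight W = 250; half = 125.
x-coordinate, sorted with cumulative weight:
  x=1 (N3, w=70) cum 70
  x=4 (N4, w=30) cum 100
  x=8 (N1, w=50) cum 150  ← median
  x=12 (N2, w=100) cum 250
⇒ x* = 8
y-coordinate, sorted with cumulative weight:
  y=0 (N4, w=30) cum 30
  y=2 (N3, w=70) cum 100
  y=5 (N2, w=100) cum 200  ← median
  y=10 (N1, w=50) cum 250
⇒ y* = 5

(8, 5)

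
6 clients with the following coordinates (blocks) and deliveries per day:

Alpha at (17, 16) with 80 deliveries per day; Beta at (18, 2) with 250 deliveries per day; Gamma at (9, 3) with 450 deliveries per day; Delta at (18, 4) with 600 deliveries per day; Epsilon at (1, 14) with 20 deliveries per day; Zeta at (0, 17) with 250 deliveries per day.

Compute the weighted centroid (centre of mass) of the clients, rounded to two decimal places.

(12.56, 6.10)

The minimiser of Σwᵢ‖p−pᵢ‖² is the weighted centroid p* = (Σwᵢpᵢ)/(Σwᵢ).
Σwᵢ = 1650.
Σwᵢxᵢ = 80·17 + 250·18 + 450·9 + 600·18 + 20·1 + 250·0 = 20730.
Σwᵢyᵢ = 80·16 + 250·2 + 450·3 + 600·4 + 20·14 + 250·17 = 10060.
x* = 20730/1650 = 12.56, y* = 10060/1650 = 6.10.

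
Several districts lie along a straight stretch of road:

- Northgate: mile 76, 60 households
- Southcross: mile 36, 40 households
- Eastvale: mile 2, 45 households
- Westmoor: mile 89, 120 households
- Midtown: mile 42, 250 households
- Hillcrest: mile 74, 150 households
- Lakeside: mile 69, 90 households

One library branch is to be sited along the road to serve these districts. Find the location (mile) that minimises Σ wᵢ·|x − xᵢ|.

x = 69

For a sum of weighted absolute distances on a line, the optimum is the weighted median (not the mean). Total weight W = 755; half-weight = 377.5.
Sort by position and accumulate weight:
  mile 2 (Eastvale, w=45) → cum 45
  mile 36 (Southcross, w=40) → cum 85
  mile 42 (Midtown, w=250) → cum 335
  mile 69 (Lakeside, w=90) → cum 425  ≥ 377.5 → median here
  mile 74 (Hillcrest, w=150) → cum 575
  mile 76 (Northgate, w=60) → cum 635
  mile 89 (Westmoor, w=120) → cum 755
Optimal location: mile 69.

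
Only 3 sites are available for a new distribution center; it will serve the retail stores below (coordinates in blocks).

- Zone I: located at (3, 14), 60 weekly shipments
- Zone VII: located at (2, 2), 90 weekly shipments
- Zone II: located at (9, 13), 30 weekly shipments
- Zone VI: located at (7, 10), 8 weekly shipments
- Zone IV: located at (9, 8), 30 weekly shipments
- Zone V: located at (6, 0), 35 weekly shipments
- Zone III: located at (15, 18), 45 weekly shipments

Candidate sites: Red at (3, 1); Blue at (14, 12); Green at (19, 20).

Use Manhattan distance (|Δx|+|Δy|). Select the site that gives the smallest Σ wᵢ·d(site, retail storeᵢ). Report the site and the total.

Red, total 3439 blocks

Total weighted distance at each candidate:
  Red (3, 1): total = 3439
  Blue (14, 12): total = 4297
  Green (19, 20): total = 7241
Minimum is at Red with total 3439 blocks.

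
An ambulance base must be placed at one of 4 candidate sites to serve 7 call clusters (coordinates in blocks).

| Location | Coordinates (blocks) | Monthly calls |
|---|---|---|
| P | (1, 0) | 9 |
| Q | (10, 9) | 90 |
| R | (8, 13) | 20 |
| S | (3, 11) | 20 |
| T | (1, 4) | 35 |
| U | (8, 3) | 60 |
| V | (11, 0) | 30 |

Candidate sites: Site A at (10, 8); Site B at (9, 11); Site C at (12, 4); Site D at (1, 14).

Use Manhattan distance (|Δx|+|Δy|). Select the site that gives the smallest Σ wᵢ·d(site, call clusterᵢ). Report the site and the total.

Site A, total 1728 blocks

Total weighted distance at each candidate:
  Site A (10, 8): total = 1728
  Site B (9, 11): total = 2076
  Site C (12, 4): total = 2180
  Site D (1, 14): total = 3796
Minimum is at Site A with total 1728 blocks.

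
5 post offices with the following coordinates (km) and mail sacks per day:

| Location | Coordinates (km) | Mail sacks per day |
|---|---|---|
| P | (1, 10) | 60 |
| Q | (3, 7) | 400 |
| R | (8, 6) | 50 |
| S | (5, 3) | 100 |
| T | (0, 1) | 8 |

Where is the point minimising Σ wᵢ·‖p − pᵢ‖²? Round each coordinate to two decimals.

The minimiser of Σwᵢ‖p−pᵢ‖² is the weighted centroid p* = (Σwᵢpᵢ)/(Σwᵢ).
Σwᵢ = 618.
Σwᵢxᵢ = 60·1 + 400·3 + 50·8 + 100·5 + 8·0 = 2160.
Σwᵢyᵢ = 60·10 + 400·7 + 50·6 + 100·3 + 8·1 = 4008.
x* = 2160/618 = 3.50, y* = 4008/618 = 6.49.

(3.50, 6.49)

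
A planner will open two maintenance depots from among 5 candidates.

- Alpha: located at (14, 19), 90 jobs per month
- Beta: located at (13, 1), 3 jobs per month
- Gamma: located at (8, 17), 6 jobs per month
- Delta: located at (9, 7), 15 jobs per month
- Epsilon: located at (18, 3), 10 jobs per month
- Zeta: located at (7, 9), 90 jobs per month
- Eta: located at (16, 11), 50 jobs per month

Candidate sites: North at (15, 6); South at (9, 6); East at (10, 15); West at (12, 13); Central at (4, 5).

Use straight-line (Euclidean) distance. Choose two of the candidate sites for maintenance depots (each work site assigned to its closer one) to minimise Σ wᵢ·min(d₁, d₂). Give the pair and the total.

Evaluate every pair (each demand assigned to the nearer of the two):
  {South, West}: total = 1280.3
  {South, East}: total = 1340.2
  {West, Central}: total = 1503.7
  {North, East}: total = 1534.6
  {North, West}: total = 1552.9
  {East, West}: total = 1579.3
  {East, Central}: total = 1588.4
  {North, South}: total = 1892.8
  {North, Central}: total = 2093.7
  {South, Central}: total = 2203.5
Best pair: {South, West} with total 1280.3.

{South, West}, total 1280.3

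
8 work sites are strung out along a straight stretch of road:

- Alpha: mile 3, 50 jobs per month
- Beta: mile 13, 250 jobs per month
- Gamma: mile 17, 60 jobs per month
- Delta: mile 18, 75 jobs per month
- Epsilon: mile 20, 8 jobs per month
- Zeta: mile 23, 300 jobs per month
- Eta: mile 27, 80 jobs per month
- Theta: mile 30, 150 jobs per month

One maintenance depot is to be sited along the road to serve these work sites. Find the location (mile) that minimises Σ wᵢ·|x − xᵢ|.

x = 23

For a sum of weighted absolute distances on a line, the optimum is the weighted median (not the mean). Total weight W = 973; half-weight = 486.5.
Sort by position and accumulate weight:
  mile 3 (Alpha, w=50) → cum 50
  mile 13 (Beta, w=250) → cum 300
  mile 17 (Gamma, w=60) → cum 360
  mile 18 (Delta, w=75) → cum 435
  mile 20 (Epsilon, w=8) → cum 443
  mile 23 (Zeta, w=300) → cum 743  ≥ 486.5 → median here
  mile 27 (Eta, w=80) → cum 823
  mile 30 (Theta, w=150) → cum 973
Optimal location: mile 23.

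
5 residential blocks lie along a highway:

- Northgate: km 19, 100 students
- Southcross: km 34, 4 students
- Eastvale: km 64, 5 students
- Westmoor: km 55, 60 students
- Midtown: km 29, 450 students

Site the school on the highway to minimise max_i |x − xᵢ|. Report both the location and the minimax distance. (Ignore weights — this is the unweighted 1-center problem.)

The 1-center on a line is the midpoint of the two extreme points: leftmost at 19, rightmost at 64.
Optimal location = (19 + 64)/2 = 41.5; maximum distance = (64 − 19)/2 = 22.5.

location 41.5, max distance 22.5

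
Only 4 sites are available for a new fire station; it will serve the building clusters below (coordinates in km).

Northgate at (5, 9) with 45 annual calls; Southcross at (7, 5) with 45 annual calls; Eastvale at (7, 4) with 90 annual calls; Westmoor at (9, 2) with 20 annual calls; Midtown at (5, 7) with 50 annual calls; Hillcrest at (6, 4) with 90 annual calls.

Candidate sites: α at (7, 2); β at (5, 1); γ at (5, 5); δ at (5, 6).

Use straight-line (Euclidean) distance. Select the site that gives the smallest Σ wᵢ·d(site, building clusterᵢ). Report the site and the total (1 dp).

γ, total 798.5 km

Total weighted distance at each candidate:
  α (7, 2): total = 1153.1
  β (5, 1): total = 1552.8
  γ (5, 5): total = 798.5
  δ (5, 6): total = 854.6
Minimum is at γ with total 798.5 km.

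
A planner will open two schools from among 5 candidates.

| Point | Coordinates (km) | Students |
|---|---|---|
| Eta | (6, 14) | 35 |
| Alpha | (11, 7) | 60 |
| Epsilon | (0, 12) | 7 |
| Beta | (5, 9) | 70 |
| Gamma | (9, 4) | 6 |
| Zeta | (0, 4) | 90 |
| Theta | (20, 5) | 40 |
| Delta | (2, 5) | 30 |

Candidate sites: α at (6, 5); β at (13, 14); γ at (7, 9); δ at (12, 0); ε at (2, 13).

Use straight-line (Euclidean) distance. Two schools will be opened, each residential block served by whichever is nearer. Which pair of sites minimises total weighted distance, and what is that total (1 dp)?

Evaluate every pair (each demand assigned to the nearer of the two):
  {α, γ}: total = 1870.6
  {γ, δ}: total = 2013.8
  {α, ε}: total = 2018.1
  {α, δ}: total = 2055.0
  {α, β}: total = 2063.8
  {β, γ}: total = 2094.8
  {γ, ε}: total = 2111.0
  {δ, ε}: total = 2411.3
  {β, ε}: total = 2537.2
  {β, δ}: total = 3302.9
Best pair: {α, γ} with total 1870.6.

{α, γ}, total 1870.6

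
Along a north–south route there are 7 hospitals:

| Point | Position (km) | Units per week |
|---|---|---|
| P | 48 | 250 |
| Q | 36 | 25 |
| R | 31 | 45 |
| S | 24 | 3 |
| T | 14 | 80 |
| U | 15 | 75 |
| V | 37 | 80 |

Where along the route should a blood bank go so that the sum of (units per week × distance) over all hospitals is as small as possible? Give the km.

x = 37

For a sum of weighted absolute distances on a line, the optimum is the weighted median (not the mean). Total weight W = 558; half-weight = 279.
Sort by position and accumulate weight:
  km 14 (T, w=80) → cum 80
  km 15 (U, w=75) → cum 155
  km 24 (S, w=3) → cum 158
  km 31 (R, w=45) → cum 203
  km 36 (Q, w=25) → cum 228
  km 37 (V, w=80) → cum 308  ≥ 279 → median here
  km 48 (P, w=250) → cum 558
Optimal location: km 37.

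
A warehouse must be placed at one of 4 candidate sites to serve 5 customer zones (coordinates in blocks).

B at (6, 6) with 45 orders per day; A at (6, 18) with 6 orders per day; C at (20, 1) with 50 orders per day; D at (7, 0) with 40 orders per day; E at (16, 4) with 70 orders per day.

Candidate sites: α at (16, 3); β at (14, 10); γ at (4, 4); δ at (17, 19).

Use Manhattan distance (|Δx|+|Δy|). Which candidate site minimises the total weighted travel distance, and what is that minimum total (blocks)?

α, total 1585 blocks

Total weighted distance at each candidate:
  α (16, 3): total = 1585
  β (14, 10): total = 2626
  γ (4, 4): total = 2346
  δ (17, 19): total = 4482
Minimum is at α with total 1585 blocks.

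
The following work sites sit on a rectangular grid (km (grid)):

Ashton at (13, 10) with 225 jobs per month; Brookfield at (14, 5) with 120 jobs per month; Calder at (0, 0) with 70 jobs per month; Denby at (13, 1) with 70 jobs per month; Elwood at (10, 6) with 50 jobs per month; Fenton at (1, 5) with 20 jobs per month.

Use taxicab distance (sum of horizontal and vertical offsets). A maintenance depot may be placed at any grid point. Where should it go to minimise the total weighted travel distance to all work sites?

Manhattan distance separates: Σwᵢ(|x−xᵢ|+|y−yᵢ|) = Σwᵢ|x−xᵢ| + Σwᵢ|y−yᵢ|, so x and y are optimised independently as 1-D weighted medians.
Total weight W = 555; half = 277.5.
x-coordinate, sorted with cumulative weight:
  x=0 (Calder, w=70) cum 70
  x=1 (Fenton, w=20) cum 90
  x=10 (Elwood, w=50) cum 140
  x=13 (Ashton, w=225) cum 365  ← median
  x=13 (Denby, w=70) cum 435
  x=14 (Brookfield, w=120) cum 555
⇒ x* = 13
y-coordinate, sorted with cumulative weight:
  y=0 (Calder, w=70) cum 70
  y=1 (Denby, w=70) cum 140
  y=5 (Brookfield, w=120) cum 260
  y=5 (Fenton, w=20) cum 280  ← median
  y=6 (Elwood, w=50) cum 330
  y=10 (Ashton, w=225) cum 555
⇒ y* = 5

(13, 5)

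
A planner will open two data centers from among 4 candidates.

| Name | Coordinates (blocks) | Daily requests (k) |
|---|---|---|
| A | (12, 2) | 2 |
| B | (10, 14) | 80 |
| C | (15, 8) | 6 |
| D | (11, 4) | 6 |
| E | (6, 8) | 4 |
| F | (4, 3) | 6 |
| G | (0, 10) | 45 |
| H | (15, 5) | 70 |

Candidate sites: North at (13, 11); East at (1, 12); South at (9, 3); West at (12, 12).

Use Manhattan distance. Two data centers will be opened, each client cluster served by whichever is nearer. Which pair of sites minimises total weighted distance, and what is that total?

{East, West}, total 1379

Evaluate every pair (each demand assigned to the nearer of the two):
  {East, West}: total = 1379
  {North, East}: total = 1387
  {South, West}: total = 1640
  {East, South}: total = 1729
  {North, West}: total = 1756
  {North, South}: total = 1788
Best pair: {East, West} with total 1379.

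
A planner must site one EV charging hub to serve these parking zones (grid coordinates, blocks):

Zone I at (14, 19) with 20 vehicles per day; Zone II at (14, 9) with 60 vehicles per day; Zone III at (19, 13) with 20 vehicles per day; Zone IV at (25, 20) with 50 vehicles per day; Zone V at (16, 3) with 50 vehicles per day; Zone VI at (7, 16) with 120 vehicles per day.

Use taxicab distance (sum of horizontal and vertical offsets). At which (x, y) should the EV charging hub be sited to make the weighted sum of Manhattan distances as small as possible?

Manhattan distance separates: Σwᵢ(|x−xᵢ|+|y−yᵢ|) = Σwᵢ|x−xᵢ| + Σwᵢ|y−yᵢ|, so x and y are optimised independently as 1-D weighted medians.
Total weight W = 320; half = 160.
x-coordinate, sorted with cumulative weight:
  x=7 (Zone VI, w=120) cum 120
  x=14 (Zone I, w=20) cum 140
  x=14 (Zone II, w=60) cum 200  ← median
  x=16 (Zone V, w=50) cum 250
  x=19 (Zone III, w=20) cum 270
  x=25 (Zone IV, w=50) cum 320
⇒ x* = 14
y-coordinate, sorted with cumulative weight:
  y=3 (Zone V, w=50) cum 50
  y=9 (Zone II, w=60) cum 110
  y=13 (Zone III, w=20) cum 130
  y=16 (Zone VI, w=120) cum 250  ← median
  y=19 (Zone I, w=20) cum 270
  y=20 (Zone IV, w=50) cum 320
⇒ y* = 16

(14, 16)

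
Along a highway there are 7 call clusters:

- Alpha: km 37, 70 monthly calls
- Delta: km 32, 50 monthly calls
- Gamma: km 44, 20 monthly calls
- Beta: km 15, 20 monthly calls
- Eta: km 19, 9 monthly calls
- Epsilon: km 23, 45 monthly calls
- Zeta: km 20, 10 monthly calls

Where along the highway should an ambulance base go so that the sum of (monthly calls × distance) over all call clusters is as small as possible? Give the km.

For a sum of weighted absolute distances on a line, the optimum is the weighted median (not the mean). Total weight W = 224; half-weight = 112.
Sort by position and accumulate weight:
  km 15 (Beta, w=20) → cum 20
  km 19 (Eta, w=9) → cum 29
  km 20 (Zeta, w=10) → cum 39
  km 23 (Epsilon, w=45) → cum 84
  km 32 (Delta, w=50) → cum 134  ≥ 112 → median here
  km 37 (Alpha, w=70) → cum 204
  km 44 (Gamma, w=20) → cum 224
Optimal location: km 32.

x = 32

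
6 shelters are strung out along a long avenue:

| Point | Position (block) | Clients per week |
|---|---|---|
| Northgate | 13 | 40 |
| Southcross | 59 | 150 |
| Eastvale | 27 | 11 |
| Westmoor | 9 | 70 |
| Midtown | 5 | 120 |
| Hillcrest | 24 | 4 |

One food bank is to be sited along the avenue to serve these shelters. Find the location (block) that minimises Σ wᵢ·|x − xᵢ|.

x = 13

For a sum of weighted absolute distances on a line, the optimum is the weighted median (not the mean). Total weight W = 395; half-weight = 197.5.
Sort by position and accumulate weight:
  block 5 (Midtown, w=120) → cum 120
  block 9 (Westmoor, w=70) → cum 190
  block 13 (Northgate, w=40) → cum 230  ≥ 197.5 → median here
  block 24 (Hillcrest, w=4) → cum 234
  block 27 (Eastvale, w=11) → cum 245
  block 59 (Southcross, w=150) → cum 395
Optimal location: block 13.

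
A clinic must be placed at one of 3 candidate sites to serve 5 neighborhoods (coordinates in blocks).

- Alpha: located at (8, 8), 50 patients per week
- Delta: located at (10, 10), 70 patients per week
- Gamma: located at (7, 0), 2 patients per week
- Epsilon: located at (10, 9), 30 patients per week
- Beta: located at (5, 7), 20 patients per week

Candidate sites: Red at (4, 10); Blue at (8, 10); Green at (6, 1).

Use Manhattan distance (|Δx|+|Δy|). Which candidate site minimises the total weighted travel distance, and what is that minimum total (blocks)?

Total weighted distance at each candidate:
  Red (4, 10): total = 1036
  Blue (8, 10): total = 472
  Green (6, 1): total = 1864
Minimum is at Blue with total 472 blocks.

Blue, total 472 blocks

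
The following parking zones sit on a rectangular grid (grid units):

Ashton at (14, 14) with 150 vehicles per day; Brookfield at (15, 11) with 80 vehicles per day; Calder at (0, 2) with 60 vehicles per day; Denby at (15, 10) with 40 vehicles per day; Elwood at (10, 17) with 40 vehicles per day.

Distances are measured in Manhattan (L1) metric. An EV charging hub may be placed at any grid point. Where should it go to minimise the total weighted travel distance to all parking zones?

(14, 14)

Manhattan distance separates: Σwᵢ(|x−xᵢ|+|y−yᵢ|) = Σwᵢ|x−xᵢ| + Σwᵢ|y−yᵢ|, so x and y are optimised independently as 1-D weighted medians.
Total weight W = 370; half = 185.
x-coordinate, sorted with cumulative weight:
  x=0 (Calder, w=60) cum 60
  x=10 (Elwood, w=40) cum 100
  x=14 (Ashton, w=150) cum 250  ← median
  x=15 (Brookfield, w=80) cum 330
  x=15 (Denby, w=40) cum 370
⇒ x* = 14
y-coordinate, sorted with cumulative weight:
  y=2 (Calder, w=60) cum 60
  y=10 (Denby, w=40) cum 100
  y=11 (Brookfield, w=80) cum 180
  y=14 (Ashton, w=150) cum 330  ← median
  y=17 (Elwood, w=40) cum 370
⇒ y* = 14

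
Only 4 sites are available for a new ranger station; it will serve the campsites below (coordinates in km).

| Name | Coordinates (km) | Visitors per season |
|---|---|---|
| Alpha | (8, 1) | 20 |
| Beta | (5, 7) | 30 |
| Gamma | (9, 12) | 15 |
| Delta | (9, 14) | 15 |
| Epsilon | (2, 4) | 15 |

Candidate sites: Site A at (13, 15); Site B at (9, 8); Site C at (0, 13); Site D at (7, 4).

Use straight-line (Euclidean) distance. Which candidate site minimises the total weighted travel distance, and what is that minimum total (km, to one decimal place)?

Total weighted distance at each candidate:
  Site A (13, 15): total = 1006.9
  Site B (9, 8): total = 536.0
  Site C (0, 13): total = 932.7
  Site D (7, 4): total = 523.1
Minimum is at Site D with total 523.1 km.

Site D, total 523.1 km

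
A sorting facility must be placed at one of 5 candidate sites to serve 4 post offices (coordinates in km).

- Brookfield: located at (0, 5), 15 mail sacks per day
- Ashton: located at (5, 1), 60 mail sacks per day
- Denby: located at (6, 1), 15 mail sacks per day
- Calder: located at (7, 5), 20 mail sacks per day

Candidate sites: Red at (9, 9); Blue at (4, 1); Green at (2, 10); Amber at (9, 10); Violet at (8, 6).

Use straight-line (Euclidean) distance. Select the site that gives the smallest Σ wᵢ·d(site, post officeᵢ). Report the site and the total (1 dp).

Total weighted distance at each candidate:
  Red (9, 9): total = 902.0
  Blue (4, 1): total = 274.9
  Green (2, 10): total = 939.1
  Amber (9, 10): total = 995.4
  Violet (8, 6): total = 579.9
Minimum is at Blue with total 274.9 km.

Blue, total 274.9 km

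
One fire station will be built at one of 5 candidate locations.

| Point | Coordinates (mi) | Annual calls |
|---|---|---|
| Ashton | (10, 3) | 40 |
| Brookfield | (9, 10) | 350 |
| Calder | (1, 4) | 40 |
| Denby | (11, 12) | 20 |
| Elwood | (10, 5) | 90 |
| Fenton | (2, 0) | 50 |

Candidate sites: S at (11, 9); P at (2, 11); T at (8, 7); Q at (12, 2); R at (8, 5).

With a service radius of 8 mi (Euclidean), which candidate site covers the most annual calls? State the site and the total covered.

Coverage radius r = 8 mi; a point is covered iff (Δx)²+(Δy)² ≤ 8² = 64.
  S (11, 9): covers {Ashton, Brookfield, Denby, Elwood} → 500
  P (2, 11): covers {Brookfield, Calder} → 390
  T (8, 7): covers {Ashton, Brookfield, Calder, Denby, Elwood} → 540
  Q (12, 2): covers {Ashton, Elwood} → 130
  R (8, 5): covers {Ashton, Brookfield, Calder, Denby, Elwood, Fenton} → 590
Maximum coverage at R: 590 annual calls.

R, covering 590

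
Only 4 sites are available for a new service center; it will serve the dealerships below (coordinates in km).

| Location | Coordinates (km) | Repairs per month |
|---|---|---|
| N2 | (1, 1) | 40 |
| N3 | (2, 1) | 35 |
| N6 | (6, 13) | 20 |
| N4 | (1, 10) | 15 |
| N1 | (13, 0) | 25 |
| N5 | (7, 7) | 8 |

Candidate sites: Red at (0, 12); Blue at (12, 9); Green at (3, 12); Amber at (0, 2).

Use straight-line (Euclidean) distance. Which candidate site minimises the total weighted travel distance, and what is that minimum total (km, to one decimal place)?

Total weighted distance at each candidate:
  Red (0, 12): total = 1499.4
  Blue (12, 9): total = 1571.6
  Green (3, 12): total = 1381.2
  Amber (0, 2): total = 904.0
Minimum is at Amber with total 904.0 km.

Amber, total 904.0 km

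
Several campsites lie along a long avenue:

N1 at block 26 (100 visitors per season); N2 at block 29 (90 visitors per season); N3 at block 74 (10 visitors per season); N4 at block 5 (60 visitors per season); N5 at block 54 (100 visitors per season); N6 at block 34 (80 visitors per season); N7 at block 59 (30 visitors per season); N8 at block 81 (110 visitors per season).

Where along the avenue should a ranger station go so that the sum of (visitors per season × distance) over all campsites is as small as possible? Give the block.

x = 34

For a sum of weighted absolute distances on a line, the optimum is the weighted median (not the mean). Total weight W = 580; half-weight = 290.
Sort by position and accumulate weight:
  block 5 (N4, w=60) → cum 60
  block 26 (N1, w=100) → cum 160
  block 29 (N2, w=90) → cum 250
  block 34 (N6, w=80) → cum 330  ≥ 290 → median here
  block 54 (N5, w=100) → cum 430
  block 59 (N7, w=30) → cum 460
  block 74 (N3, w=10) → cum 470
  block 81 (N8, w=110) → cum 580
Optimal location: block 34.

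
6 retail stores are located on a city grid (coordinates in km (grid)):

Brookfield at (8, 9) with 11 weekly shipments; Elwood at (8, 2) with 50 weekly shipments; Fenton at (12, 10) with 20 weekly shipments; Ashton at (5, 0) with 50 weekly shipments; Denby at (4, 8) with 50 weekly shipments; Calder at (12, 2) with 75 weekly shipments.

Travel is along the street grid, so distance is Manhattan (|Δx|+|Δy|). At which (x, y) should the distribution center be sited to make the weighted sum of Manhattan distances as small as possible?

(8, 2)

Manhattan distance separates: Σwᵢ(|x−xᵢ|+|y−yᵢ|) = Σwᵢ|x−xᵢ| + Σwᵢ|y−yᵢ|, so x and y are optimised independently as 1-D weighted medians.
Total weight W = 256; half = 128.
x-coordinate, sorted with cumulative weight:
  x=4 (Denby, w=50) cum 50
  x=5 (Ashton, w=50) cum 100
  x=8 (Brookfield, w=11) cum 111
  x=8 (Elwood, w=50) cum 161  ← median
  x=12 (Fenton, w=20) cum 181
  x=12 (Calder, w=75) cum 256
⇒ x* = 8
y-coordinate, sorted with cumulative weight:
  y=0 (Ashton, w=50) cum 50
  y=2 (Elwood, w=50) cum 100
  y=2 (Calder, w=75) cum 175  ← median
  y=8 (Denby, w=50) cum 225
  y=9 (Brookfield, w=11) cum 236
  y=10 (Fenton, w=20) cum 256
⇒ y* = 2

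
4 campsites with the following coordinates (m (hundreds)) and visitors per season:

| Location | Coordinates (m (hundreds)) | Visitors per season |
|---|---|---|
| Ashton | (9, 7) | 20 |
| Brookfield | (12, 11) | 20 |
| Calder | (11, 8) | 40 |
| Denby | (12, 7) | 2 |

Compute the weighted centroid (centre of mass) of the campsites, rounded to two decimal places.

The minimiser of Σwᵢ‖p−pᵢ‖² is the weighted centroid p* = (Σwᵢpᵢ)/(Σwᵢ).
Σwᵢ = 82.
Σwᵢxᵢ = 20·9 + 20·12 + 40·11 + 2·12 = 884.
Σwᵢyᵢ = 20·7 + 20·11 + 40·8 + 2·7 = 694.
x* = 884/82 = 10.78, y* = 694/82 = 8.46.

(10.78, 8.46)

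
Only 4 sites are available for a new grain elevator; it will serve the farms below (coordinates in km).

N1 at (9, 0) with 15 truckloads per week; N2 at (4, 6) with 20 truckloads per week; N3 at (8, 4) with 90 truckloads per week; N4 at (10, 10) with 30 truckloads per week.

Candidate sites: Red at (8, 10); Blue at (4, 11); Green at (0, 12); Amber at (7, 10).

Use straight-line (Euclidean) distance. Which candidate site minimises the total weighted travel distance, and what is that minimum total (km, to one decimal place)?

Total weighted distance at each candidate:
  Red (8, 10): total = 863.9
  Blue (4, 11): total = 1189.3
  Green (0, 12): total = 1693.4
  Amber (7, 10): total = 890.4
Minimum is at Red with total 863.9 km.

Red, total 863.9 km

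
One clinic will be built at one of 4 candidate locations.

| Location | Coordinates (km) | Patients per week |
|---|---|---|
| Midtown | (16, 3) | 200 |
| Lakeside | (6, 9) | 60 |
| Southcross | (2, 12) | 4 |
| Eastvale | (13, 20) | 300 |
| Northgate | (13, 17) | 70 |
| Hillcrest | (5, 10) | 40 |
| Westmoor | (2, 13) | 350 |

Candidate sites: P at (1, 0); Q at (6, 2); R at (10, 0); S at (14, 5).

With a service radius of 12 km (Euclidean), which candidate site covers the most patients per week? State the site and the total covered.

Coverage radius r = 12 km; a point is covered iff (Δx)²+(Δy)² ≤ 12² = 144.
  P (1, 0): covers {Lakeside, Hillcrest} → 100
  Q (6, 2): covers {Midtown, Lakeside, Southcross, Hillcrest, Westmoor} → 654
  R (10, 0): covers {Midtown, Lakeside, Hillcrest} → 300
  S (14, 5): covers {Midtown, Lakeside, Hillcrest} → 300
Maximum coverage at Q: 654 patients per week.

Q, covering 654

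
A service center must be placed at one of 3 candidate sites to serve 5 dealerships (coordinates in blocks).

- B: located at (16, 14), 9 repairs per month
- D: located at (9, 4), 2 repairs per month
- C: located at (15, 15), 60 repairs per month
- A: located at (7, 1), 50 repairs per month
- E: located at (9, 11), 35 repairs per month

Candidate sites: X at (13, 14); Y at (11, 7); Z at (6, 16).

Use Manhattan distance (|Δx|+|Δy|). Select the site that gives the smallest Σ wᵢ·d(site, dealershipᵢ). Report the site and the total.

X, total 1430 blocks

Total weighted distance at each candidate:
  X (13, 14): total = 1430
  Y (11, 7): total = 1548
  Z (6, 16): total = 1818
Minimum is at X with total 1430 blocks.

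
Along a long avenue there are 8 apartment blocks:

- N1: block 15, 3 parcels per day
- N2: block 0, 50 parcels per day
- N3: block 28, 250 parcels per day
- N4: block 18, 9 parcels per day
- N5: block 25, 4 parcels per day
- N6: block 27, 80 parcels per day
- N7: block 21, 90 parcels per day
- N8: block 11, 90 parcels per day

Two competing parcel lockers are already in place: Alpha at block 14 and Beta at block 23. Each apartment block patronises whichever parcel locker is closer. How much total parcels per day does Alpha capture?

The indifferent point is the midpoint (14+23)/2 = 18.5; apartment blocks left of it (closer to Alpha at 14) go to Alpha, those right go to Beta.
  N2 at 0 (w=50) → Alpha
  N8 at 11 (w=90) → Alpha
  N1 at 15 (w=3) → Alpha
  N4 at 18 (w=9) → Alpha
  N7 at 21 (w=90) → Beta
  N5 at 25 (w=4) → Beta
  N6 at 27 (w=80) → Beta
  N3 at 28 (w=250) → Beta
Alpha captures 152; Beta captures 424.

152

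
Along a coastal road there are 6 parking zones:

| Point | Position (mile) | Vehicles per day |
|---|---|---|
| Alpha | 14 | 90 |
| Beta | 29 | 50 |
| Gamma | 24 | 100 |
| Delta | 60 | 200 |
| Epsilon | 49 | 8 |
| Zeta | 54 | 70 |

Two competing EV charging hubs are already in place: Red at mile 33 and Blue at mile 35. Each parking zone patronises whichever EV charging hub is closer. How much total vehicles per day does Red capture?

The indifferent point is the midpoint (33+35)/2 = 34; parking zones left of it (closer to Red at 33) go to Red, those right go to Blue.
  Alpha at 14 (w=90) → Red
  Gamma at 24 (w=100) → Red
  Beta at 29 (w=50) → Red
  Epsilon at 49 (w=8) → Blue
  Zeta at 54 (w=70) → Blue
  Delta at 60 (w=200) → Blue
Red captures 240; Blue captures 278.

240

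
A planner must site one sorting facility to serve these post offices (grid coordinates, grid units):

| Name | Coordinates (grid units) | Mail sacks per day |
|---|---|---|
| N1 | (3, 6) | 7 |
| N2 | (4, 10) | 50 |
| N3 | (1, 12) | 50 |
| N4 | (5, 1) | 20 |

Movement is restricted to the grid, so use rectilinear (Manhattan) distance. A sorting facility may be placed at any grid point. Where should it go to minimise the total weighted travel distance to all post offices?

Manhattan distance separates: Σwᵢ(|x−xᵢ|+|y−yᵢ|) = Σwᵢ|x−xᵢ| + Σwᵢ|y−yᵢ|, so x and y are optimised independently as 1-D weighted medians.
Total weight W = 127; half = 63.5.
x-coordinate, sorted with cumulative weight:
  x=1 (N3, w=50) cum 50
  x=3 (N1, w=7) cum 57
  x=4 (N2, w=50) cum 107  ← median
  x=5 (N4, w=20) cum 127
⇒ x* = 4
y-coordinate, sorted with cumulative weight:
  y=1 (N4, w=20) cum 20
  y=6 (N1, w=7) cum 27
  y=10 (N2, w=50) cum 77  ← median
  y=12 (N3, w=50) cum 127
⇒ y* = 10

(4, 10)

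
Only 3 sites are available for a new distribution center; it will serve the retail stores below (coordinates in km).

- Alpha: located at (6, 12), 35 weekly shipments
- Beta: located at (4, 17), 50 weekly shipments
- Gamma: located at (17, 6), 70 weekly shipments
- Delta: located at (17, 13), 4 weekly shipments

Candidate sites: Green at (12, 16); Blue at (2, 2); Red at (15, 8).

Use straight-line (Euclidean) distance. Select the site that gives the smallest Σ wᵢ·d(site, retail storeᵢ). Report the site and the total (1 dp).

Total weighted distance at each candidate:
  Green (12, 16): total = 1461.4
  Blue (2, 2): total = 2294.7
  Red (15, 8): total = 1274.9
Minimum is at Red with total 1274.9 km.

Red, total 1274.9 km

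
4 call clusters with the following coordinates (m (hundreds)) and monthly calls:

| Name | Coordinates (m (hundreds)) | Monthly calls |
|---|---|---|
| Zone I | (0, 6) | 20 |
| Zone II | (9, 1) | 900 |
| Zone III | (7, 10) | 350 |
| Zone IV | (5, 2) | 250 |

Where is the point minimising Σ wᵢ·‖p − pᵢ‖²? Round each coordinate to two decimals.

The minimiser of Σwᵢ‖p−pᵢ‖² is the weighted centroid p* = (Σwᵢpᵢ)/(Σwᵢ).
Σwᵢ = 1520.
Σwᵢxᵢ = 20·0 + 900·9 + 350·7 + 250·5 = 11800.
Σwᵢyᵢ = 20·6 + 900·1 + 350·10 + 250·2 = 5020.
x* = 11800/1520 = 7.76, y* = 5020/1520 = 3.30.

(7.76, 3.30)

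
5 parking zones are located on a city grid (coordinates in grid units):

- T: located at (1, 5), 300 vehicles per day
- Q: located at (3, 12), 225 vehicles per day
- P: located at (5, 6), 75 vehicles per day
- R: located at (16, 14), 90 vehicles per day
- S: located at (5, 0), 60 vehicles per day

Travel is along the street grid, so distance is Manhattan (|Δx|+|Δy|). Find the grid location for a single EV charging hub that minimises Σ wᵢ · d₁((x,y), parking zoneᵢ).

(3, 6)

Manhattan distance separates: Σwᵢ(|x−xᵢ|+|y−yᵢ|) = Σwᵢ|x−xᵢ| + Σwᵢ|y−yᵢ|, so x and y are optimised independently as 1-D weighted medians.
Total weight W = 750; half = 375.
x-coordinate, sorted with cumulative weight:
  x=1 (T, w=300) cum 300
  x=3 (Q, w=225) cum 525  ← median
  x=5 (P, w=75) cum 600
  x=5 (S, w=60) cum 660
  x=16 (R, w=90) cum 750
⇒ x* = 3
y-coordinate, sorted with cumulative weight:
  y=0 (S, w=60) cum 60
  y=5 (T, w=300) cum 360
  y=6 (P, w=75) cum 435  ← median
  y=12 (Q, w=225) cum 660
  y=14 (R, w=90) cum 750
⇒ y* = 6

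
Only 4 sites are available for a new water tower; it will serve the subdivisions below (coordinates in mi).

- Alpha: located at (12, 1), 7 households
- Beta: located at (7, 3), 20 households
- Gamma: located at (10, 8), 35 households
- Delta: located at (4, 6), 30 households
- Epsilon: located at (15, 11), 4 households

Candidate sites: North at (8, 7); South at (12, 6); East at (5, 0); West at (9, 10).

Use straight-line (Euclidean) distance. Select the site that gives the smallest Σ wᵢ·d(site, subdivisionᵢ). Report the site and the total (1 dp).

Total weighted distance at each candidate:
  North (8, 7): total = 367.1
  South (12, 6): total = 513.9
  East (5, 0): total = 693.7
  West (9, 10): total = 506.7
Minimum is at North with total 367.1 mi.

North, total 367.1 mi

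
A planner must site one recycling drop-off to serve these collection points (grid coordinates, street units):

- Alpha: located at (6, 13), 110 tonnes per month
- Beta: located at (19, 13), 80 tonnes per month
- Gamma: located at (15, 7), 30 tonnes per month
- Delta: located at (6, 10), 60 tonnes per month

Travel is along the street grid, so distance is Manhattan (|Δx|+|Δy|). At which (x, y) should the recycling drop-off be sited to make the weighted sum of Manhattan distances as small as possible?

Manhattan distance separates: Σwᵢ(|x−xᵢ|+|y−yᵢ|) = Σwᵢ|x−xᵢ| + Σwᵢ|y−yᵢ|, so x and y are optimised independently as 1-D weighted medians.
Total weight W = 280; half = 140.
x-coordinate, sorted with cumulative weight:
  x=6 (Alpha, w=110) cum 110
  x=6 (Delta, w=60) cum 170  ← median
  x=15 (Gamma, w=30) cum 200
  x=19 (Beta, w=80) cum 280
⇒ x* = 6
y-coordinate, sorted with cumulative weight:
  y=7 (Gamma, w=30) cum 30
  y=10 (Delta, w=60) cum 90
  y=13 (Alpha, w=110) cum 200  ← median
  y=13 (Beta, w=80) cum 280
⇒ y* = 13

(6, 13)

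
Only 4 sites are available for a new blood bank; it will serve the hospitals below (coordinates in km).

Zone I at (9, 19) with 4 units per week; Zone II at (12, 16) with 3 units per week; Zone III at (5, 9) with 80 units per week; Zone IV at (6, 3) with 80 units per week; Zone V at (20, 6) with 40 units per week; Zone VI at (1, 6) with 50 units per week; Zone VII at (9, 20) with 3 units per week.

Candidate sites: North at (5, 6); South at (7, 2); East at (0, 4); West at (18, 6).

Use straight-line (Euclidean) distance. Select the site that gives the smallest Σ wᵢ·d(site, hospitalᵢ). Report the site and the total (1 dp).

Total weighted distance at each candidate:
  North (5, 6): total = 1427.7
  South (7, 2): total = 1767.6
  East (0, 4): total = 2144.1
  West (18, 6): total = 3135.0
Minimum is at North with total 1427.7 km.

North, total 1427.7 km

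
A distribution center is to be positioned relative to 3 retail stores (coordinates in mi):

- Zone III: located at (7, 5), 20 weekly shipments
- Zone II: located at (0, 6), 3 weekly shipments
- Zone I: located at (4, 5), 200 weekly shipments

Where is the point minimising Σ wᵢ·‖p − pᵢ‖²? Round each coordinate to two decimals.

The minimiser of Σwᵢ‖p−pᵢ‖² is the weighted centroid p* = (Σwᵢpᵢ)/(Σwᵢ).
Σwᵢ = 223.
Σwᵢxᵢ = 20·7 + 3·0 + 200·4 = 940.
Σwᵢyᵢ = 20·5 + 3·6 + 200·5 = 1118.
x* = 940/223 = 4.22, y* = 1118/223 = 5.01.

(4.22, 5.01)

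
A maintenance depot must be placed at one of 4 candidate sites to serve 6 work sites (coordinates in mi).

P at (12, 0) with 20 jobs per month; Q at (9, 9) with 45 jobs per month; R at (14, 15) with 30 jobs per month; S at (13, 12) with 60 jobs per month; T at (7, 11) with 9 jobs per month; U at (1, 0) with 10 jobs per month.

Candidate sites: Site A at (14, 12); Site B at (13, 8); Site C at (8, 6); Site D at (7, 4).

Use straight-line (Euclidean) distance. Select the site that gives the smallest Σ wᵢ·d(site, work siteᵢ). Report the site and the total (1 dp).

Site A, total 896.3 mi

Total weighted distance at each candidate:
  Site A (14, 12): total = 896.3
  Site B (13, 8): total = 1003.5
  Site C (8, 6): total = 1217.7
  Site D (7, 4): total = 1496.7
Minimum is at Site A with total 896.3 mi.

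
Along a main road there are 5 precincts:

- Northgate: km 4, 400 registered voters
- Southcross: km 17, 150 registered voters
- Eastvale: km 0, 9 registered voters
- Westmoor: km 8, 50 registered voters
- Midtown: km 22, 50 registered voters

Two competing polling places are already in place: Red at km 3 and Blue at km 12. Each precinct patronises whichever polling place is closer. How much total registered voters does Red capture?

The indifferent point is the midpoint (3+12)/2 = 7.5; precincts left of it (closer to Red at 3) go to Red, those right go to Blue.
  Eastvale at 0 (w=9) → Red
  Northgate at 4 (w=400) → Red
  Westmoor at 8 (w=50) → Blue
  Southcross at 17 (w=150) → Blue
  Midtown at 22 (w=50) → Blue
Red captures 409; Blue captures 250.

409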